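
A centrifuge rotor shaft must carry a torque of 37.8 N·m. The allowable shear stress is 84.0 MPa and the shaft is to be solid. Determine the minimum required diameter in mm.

13.2 mm

For a solid shaft τ_max = 16T/(πd³), so d = (16T/(π τ_allow))^(1/3) = (16·37.80/(π·8.40×10^7))^(1/3) = 0.01318 m.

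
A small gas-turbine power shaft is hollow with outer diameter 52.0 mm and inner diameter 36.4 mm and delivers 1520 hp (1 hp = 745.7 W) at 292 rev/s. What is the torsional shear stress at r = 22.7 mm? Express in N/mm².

25.7 N/mm²

ω = 2π·292 = 1835 rad/s, so T = P/ω = 1520×745.7 / 1835 = 617.8 N·m.
J = π(d_o⁴ − d_i⁴)/32 = π(0.0520⁴ − 0.0364⁴)/32 = 5.455×10^-7 m⁴.
Shear stress varies linearly with radius: τ = T·r/J = 617.8 × 0.0227 / 5.455×10^-7 = 2.571×10^7 Pa.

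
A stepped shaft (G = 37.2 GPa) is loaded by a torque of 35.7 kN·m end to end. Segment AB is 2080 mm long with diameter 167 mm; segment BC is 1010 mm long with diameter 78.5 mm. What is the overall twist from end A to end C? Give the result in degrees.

16.4°

J_AB = π(0.167)⁴/32 = 7.64×10^-5 m⁴; J_BC = π(0.0785)⁴/32 = 3.73×10^-6 m⁴.
θ = (T/G)·Σ L_i/J_i = (35700/37.2×10⁹)·(2.08/7.64×10^-5 + 1.01/3.73×10^-6) = 0.2861 rad.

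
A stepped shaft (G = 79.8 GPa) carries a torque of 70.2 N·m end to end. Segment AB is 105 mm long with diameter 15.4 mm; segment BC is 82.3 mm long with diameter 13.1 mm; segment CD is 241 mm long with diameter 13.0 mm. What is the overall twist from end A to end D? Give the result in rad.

J_AB = π(0.0154)⁴/32 = 5.52×10^-9 m⁴; J_BC = π(0.0131)⁴/32 = 2.89×10^-9 m⁴; J_CD = π(0.0130)⁴/32 = 2.80×10^-9 m⁴.
θ = (T/G)·Σ L_i/J_i = (70.20/79.8×10⁹)·(0.105/5.52×10^-9 + 0.0823/2.89×10^-9 + 0.241/2.80×10^-9) = 0.1174 rad.

0.117 rad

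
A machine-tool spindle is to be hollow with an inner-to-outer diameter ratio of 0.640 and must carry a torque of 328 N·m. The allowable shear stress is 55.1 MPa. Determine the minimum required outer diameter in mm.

33.1 mm

For a hollow shaft with d_i/d_o = 0.640: τ_max = 16T/(π d_o³ (1−k⁴)), so d_o = [16T/(π τ_allow (1−k⁴))]^(1/3) = [16·328.0/(π·5.51×10^7·0.8322)]^(1/3) = 0.03315 m.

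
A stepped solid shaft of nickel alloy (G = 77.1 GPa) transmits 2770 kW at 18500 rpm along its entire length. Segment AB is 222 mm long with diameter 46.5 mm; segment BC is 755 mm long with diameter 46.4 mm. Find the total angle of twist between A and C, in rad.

0.0397 rad

ω = 2π·18500/60 = 1937 rad/s, so T = P/ω = 2770×10³ / 1937 = 1430 N·m.
J_AB = π(0.0465)⁴/32 = 4.59×10^-7 m⁴; J_BC = π(0.0464)⁴/32 = 4.55×10^-7 m⁴.
θ = (T/G)·Σ L_i/J_i = (1430/77.1×10⁹)·(0.222/4.59×10^-7 + 0.755/4.55×10^-7) = 0.03974 rad.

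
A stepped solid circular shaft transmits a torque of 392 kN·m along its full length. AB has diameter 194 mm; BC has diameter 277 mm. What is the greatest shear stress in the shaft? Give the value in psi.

Under the same torque, τ_max = 16T/(πd³) is largest where d is smallest — segment AB (d = 194 mm).
τ_max = 16·392000/(π·(0.194)³) = 2.734×10^8 Pa.

39700 psi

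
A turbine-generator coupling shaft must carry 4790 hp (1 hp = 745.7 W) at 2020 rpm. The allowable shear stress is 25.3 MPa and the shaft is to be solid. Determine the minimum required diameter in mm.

150 mm

ω = 2π·2020/60 = 211.5 rad/s, so T = P/ω = 4790×745.7 / 211.5 = 16890 N·m.
For a solid shaft τ_max = 16T/(πd³), so d = (16T/(π τ_allow))^(1/3) = (16·16890/(π·2.53×10^7))^(1/3) = 0.1504 m.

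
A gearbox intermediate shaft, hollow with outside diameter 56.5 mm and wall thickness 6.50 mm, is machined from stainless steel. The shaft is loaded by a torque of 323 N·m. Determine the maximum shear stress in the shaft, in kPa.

J = π(d_o⁴ − d_i⁴)/32 = π(0.0565⁴ − 0.0435⁴)/32 = 6.489×10^-7 m⁴.
τ_max = T·r/J = 323.0 × 0.0283 / 6.489×10^-7 = 1.406×10^7 Pa.

14100 kPa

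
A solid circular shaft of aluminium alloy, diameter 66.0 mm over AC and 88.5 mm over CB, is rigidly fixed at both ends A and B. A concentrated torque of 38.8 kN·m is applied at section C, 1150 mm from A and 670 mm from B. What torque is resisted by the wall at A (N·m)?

Compatibility: T_A·a/J_AC = T_B·b/J_CB with T_A + T_B = T₀.
J_AC = 1.86×10^-6 m⁴, J_CB = 6.02×10^-6 m⁴, so T_A = T₀·(J_AC/a)/((J_AC/a)+(J_CB/b)) = 5925 N·m, T_B = 32880 N·m.

5920 N·m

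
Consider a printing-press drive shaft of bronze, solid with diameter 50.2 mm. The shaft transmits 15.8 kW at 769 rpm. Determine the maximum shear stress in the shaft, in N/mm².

ω = 2π·769/60 = 80.53 rad/s, so T = P/ω = 15.8×10³ / 80.53 = 196.2 N·m.
J = πd⁴/32 = π(0.0502)⁴/32 = 6.235×10^-7 m⁴.
τ_max = T·r/J = 196.2 × 0.0251 / 6.235×10^-7 = 7.899×10^6 Pa.

7.90 N/mm²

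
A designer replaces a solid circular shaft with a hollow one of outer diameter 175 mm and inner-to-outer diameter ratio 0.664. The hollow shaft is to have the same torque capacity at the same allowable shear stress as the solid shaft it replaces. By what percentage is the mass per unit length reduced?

Equal τ_max and T ⇒ the solid shaft needs d_s³ = d_o³(1−k⁴), so d_s = 175·(1−0.664⁴)^(1/3) = 162.8 mm.
Area ratio A_h/A_s = d_o²(1−k²)/d_s² = (1−k²)/(1−k⁴)^(2/3) = 0.6458.
Mass saving = 1 − 0.6458 = 35.4 %.

35.4 %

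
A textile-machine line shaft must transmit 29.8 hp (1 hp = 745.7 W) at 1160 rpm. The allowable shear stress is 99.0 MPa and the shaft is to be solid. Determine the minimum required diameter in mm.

21.1 mm

ω = 2π·1160/60 = 121.5 rad/s, so T = P/ω = 29.8×745.7 / 121.5 = 182.9 N·m.
For a solid shaft τ_max = 16T/(πd³), so d = (16T/(π τ_allow))^(1/3) = (16·182.9/(π·9.90×10^7))^(1/3) = 0.02111 m.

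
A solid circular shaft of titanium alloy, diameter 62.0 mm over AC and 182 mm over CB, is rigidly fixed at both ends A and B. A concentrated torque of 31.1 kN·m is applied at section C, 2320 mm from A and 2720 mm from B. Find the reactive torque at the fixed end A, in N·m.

Compatibility: T_A·a/J_AC = T_B·b/J_CB with T_A + T_B = T₀.
J_AC = 1.45×10^-6 m⁴, J_CB = 1.08×10^-4 m⁴, so T_A = T₀·(J_AC/a)/((J_AC/a)+(J_CB/b)) = 483.4 N·m, T_B = 30620 N·m.

483 N·m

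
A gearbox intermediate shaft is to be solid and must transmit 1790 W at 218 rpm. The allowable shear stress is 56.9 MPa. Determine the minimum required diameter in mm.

19.1 mm

ω = 2π·218/60 = 22.83 rad/s, so T = P/ω = 1790 / 22.83 = 78.41 N·m.
For a solid shaft τ_max = 16T/(πd³), so d = (16T/(π τ_allow))^(1/3) = (16·78.41/(π·5.69×10^7))^(1/3) = 0.01915 m.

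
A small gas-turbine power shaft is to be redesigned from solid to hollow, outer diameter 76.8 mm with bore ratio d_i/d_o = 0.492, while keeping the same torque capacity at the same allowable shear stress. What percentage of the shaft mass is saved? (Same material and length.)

21.1 %

Equal τ_max and T ⇒ the solid shaft needs d_s³ = d_o³(1−k⁴), so d_s = 76.8·(1−0.492⁴)^(1/3) = 75.27 mm.
Area ratio A_h/A_s = d_o²(1−k²)/d_s² = (1−k²)/(1−k⁴)^(2/3) = 0.7891.
Mass saving = 1 − 0.7891 = 21.1 %.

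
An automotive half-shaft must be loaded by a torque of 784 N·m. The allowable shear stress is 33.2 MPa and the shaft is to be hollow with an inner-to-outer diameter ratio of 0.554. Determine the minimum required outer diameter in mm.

For a hollow shaft with d_i/d_o = 0.554: τ_max = 16T/(π d_o³ (1−k⁴)), so d_o = [16T/(π τ_allow (1−k⁴))]^(1/3) = [16·784.0/(π·3.32×10^7·0.9058)]^(1/3) = 0.05102 m.

51.0 mm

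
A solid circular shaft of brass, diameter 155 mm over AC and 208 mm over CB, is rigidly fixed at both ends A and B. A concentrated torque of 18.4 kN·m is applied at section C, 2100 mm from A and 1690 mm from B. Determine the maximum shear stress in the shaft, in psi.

Compatibility: T_A·a/J_AC = T_B·b/J_CB with T_A + T_B = T₀.
J_AC = 5.67×10^-5 m⁴, J_CB = 1.84×10^-4 m⁴, so T_A = T₀·(J_AC/a)/((J_AC/a)+(J_CB/b)) = 3658 N·m, T_B = 14740 N·m.
τ in each portion: τ_AC = 5.00×10^6 Pa, τ_CB = 8.34×10^6 Pa; maximum is in CB.
τ_max = T_CB·r/J = 14740·0.104/1.84×10^-4 = 8.343×10^6 Pa.

1210 psi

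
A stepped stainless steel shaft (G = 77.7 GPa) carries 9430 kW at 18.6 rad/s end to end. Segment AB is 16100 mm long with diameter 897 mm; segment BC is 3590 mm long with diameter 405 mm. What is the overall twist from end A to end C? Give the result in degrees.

0.603°

ω = 18.6 rad/s, so T = P/ω = 9430×10³ / 18.60 = 507000 N·m.
J_AB = π(0.897)⁴/32 = 0.0636 m⁴; J_BC = π(0.405)⁴/32 = 2.64×10^-3 m⁴.
θ = (T/G)·Σ L_i/J_i = (507000/77.7×10⁹)·(16.1/0.0636 + 3.59/2.64×10^-3) = 0.01052 rad.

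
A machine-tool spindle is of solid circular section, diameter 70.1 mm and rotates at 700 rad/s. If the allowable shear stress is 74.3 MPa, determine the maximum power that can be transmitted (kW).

J = πd⁴/32 = π(0.0701)⁴/32 = 2.371×10^-6 m⁴.
T_max = τ_allow·J/r = 7.43×10^7 × 2.371×10^-6 / 0.0350 = 5025 N·m.
ω = 700 rad/s, so P_max = T_max·ω = 3.518×10^6 W.

3520 kW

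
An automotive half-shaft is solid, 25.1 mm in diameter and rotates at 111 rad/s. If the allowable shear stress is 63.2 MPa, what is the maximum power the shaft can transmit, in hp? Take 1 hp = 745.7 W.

J = πd⁴/32 = π(0.0251)⁴/32 = 3.897×10^-8 m⁴.
T_max = τ_allow·J/r = 6.32×10^7 × 3.897×10^-8 / 0.0126 = 196.2 N·m.
ω = 111 rad/s, so P_max = T_max·ω = 2.178×10^4 W.

29.2 hp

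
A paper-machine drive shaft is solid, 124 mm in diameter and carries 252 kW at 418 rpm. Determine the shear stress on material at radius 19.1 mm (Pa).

4.74e6 Pa

ω = 2π·418/60 = 43.77 rad/s, so T = P/ω = 252×10³ / 43.77 = 5757 N·m.
J = πd⁴/32 = π(0.124)⁴/32 = 2.321×10^-5 m⁴.
Shear stress varies linearly with radius: τ = T·r/J = 5757 × 0.0191 / 2.321×10^-5 = 4.737×10^6 Pa.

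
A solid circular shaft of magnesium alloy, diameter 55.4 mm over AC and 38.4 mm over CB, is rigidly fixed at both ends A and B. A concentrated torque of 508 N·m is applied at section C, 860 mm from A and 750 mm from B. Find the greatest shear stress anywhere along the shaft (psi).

Compatibility: T_A·a/J_AC = T_B·b/J_CB with T_A + T_B = T₀.
J_AC = 9.25×10^-7 m⁴, J_CB = 2.13×10^-7 m⁴, so T_A = T₀·(J_AC/a)/((J_AC/a)+(J_CB/b)) = 401.7 N·m, T_B = 106.3 N·m.
τ in each portion: τ_AC = 1.20×10^7 Pa, τ_CB = 9.56×10^6 Pa; maximum is in AC.
τ_max = T_AC·r/J = 401.7·0.0277/9.25×10^-7 = 1.203×10^7 Pa.

1750 psi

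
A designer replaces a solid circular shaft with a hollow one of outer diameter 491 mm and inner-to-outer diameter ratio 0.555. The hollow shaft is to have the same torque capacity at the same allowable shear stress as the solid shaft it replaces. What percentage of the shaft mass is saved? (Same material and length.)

Equal τ_max and T ⇒ the solid shaft needs d_s³ = d_o³(1−k⁴), so d_s = 491·(1−0.555⁴)^(1/3) = 475.0 mm.
Area ratio A_h/A_s = d_o²(1−k²)/d_s² = (1−k²)/(1−k⁴)^(2/3) = 0.7395.
Mass saving = 1 − 0.7395 = 26.0 %.

26.0 %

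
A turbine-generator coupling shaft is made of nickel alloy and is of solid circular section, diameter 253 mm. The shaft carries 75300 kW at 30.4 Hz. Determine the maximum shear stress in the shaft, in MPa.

ω = 2π·30.4 = 191.0 rad/s, so T = P/ω = 75300×10³ / 191.0 = 394200 N·m.
J = πd⁴/32 = π(0.253)⁴/32 = 4.022×10^-4 m⁴.
τ_max = T·r/J = 394200 × 0.127 / 4.022×10^-4 = 1.240×10^8 Pa.

124 MPa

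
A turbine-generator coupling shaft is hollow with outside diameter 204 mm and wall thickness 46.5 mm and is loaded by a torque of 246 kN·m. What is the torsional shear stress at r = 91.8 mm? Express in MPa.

J = π(d_o⁴ − d_i⁴)/32 = π(0.204⁴ − 0.111⁴)/32 = 1.551×10^-4 m⁴.
Shear stress varies linearly with radius: τ = T·r/J = 246000 × 0.0918 / 1.551×10^-4 = 1.456×10^8 Pa.

146 MPa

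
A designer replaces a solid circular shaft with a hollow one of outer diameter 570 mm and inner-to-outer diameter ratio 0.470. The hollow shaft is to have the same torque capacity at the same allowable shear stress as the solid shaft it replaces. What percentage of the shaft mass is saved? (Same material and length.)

19.4 %

Equal τ_max and T ⇒ the solid shaft needs d_s³ = d_o³(1−k⁴), so d_s = 570·(1−0.470⁴)^(1/3) = 560.6 mm.
Area ratio A_h/A_s = d_o²(1−k²)/d_s² = (1−k²)/(1−k⁴)^(2/3) = 0.8055.
Mass saving = 1 − 0.8055 = 19.4 %.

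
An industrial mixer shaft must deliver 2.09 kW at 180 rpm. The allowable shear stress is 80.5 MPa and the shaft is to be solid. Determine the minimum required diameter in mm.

ω = 2π·180/60 = 18.85 rad/s, so T = P/ω = 2.09×10³ / 18.85 = 110.9 N·m.
For a solid shaft τ_max = 16T/(πd³), so d = (16T/(π τ_allow))^(1/3) = (16·110.9/(π·8.05×10^7))^(1/3) = 0.01914 m.

19.1 mm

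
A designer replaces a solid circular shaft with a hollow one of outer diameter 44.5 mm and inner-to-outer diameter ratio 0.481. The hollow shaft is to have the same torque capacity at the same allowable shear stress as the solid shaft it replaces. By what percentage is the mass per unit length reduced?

20.3 %

Equal τ_max and T ⇒ the solid shaft needs d_s³ = d_o³(1−k⁴), so d_s = 44.5·(1−0.481⁴)^(1/3) = 43.69 mm.
Area ratio A_h/A_s = d_o²(1−k²)/d_s² = (1−k²)/(1−k⁴)^(2/3) = 0.7974.
Mass saving = 1 − 0.7974 = 20.3 %.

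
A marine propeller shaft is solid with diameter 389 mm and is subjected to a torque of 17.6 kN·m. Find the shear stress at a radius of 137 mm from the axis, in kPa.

1070 kPa

J = πd⁴/32 = π(0.389)⁴/32 = 2.248×10^-3 m⁴.
Shear stress varies linearly with radius: τ = T·r/J = 17600 × 0.137 / 2.248×10^-3 = 1.073×10^6 Pa.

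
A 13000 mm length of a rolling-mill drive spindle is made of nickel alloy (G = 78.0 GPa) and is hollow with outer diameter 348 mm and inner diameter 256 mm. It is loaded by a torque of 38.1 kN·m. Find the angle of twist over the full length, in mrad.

6.24 mrad

J = π(d_o⁴ − d_i⁴)/32 = π(0.348⁴ − 0.256⁴)/32 = 1.018×10^-3 m⁴.
θ = T·L/(G·J) = 38100 × 13.0 / (78.0×10⁹ × 1.018×10^-3) = 6.237×10^-3 rad.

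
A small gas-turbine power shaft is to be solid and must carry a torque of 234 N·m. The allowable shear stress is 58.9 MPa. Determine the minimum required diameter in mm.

27.2 mm

For a solid shaft τ_max = 16T/(πd³), so d = (16T/(π τ_allow))^(1/3) = (16·234.0/(π·5.89×10^7))^(1/3) = 0.02725 m.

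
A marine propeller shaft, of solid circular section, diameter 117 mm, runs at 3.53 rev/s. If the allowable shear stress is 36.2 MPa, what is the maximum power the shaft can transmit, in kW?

252 kW

J = πd⁴/32 = π(0.117)⁴/32 = 1.840×10^-5 m⁴.
T_max = τ_allow·J/r = 3.62×10^7 × 1.840×10^-5 / 0.0585 = 11380 N·m.
ω = 2π·3.53 = 22.18 rad/s, so P_max = T_max·ω = 2.525×10^5 W.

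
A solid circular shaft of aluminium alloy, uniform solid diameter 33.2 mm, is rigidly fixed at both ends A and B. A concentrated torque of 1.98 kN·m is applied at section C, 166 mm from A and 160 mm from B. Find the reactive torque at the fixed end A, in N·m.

With uniform GJ and both ends fixed, compatibility θ_AC = θ_CB gives T_A·a = T_B·b, together with T_A + T_B = T₀.
T_A = T₀·b/(a+b) = 1980·160/326.0 = 971.8 N·m; T_B = 1008 N·m.

972 N·m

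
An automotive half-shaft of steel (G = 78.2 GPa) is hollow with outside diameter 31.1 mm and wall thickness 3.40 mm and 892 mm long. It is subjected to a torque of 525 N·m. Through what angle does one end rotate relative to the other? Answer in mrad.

J = π(d_o⁴ − d_i⁴)/32 = π(0.0311⁴ − 0.0243⁴)/32 = 5.761×10^-8 m⁴.
θ = T·L/(G·J) = 525.0 × 0.892 / (78.2×10⁹ × 5.761×10^-8) = 0.1039 rad.

104 mrad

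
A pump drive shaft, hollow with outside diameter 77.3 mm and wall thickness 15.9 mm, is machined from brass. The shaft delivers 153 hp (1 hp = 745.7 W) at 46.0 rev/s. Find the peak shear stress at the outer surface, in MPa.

ω = 2π·46.0 = 289.0 rad/s, so T = P/ω = 153×745.7 / 289.0 = 394.7 N·m.
J = π(d_o⁴ − d_i⁴)/32 = π(0.0773⁴ − 0.0455⁴)/32 = 3.084×10^-6 m⁴.
τ_max = T·r/J = 394.7 × 0.0386 / 3.084×10^-6 = 4.946×10^6 Pa.

4.95 MPa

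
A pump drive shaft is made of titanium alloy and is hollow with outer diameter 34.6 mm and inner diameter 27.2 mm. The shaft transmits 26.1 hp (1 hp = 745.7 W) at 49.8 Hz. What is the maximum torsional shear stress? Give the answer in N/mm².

12.4 N/mm²

ω = 2π·49.8 = 312.9 rad/s, so T = P/ω = 26.1×745.7 / 312.9 = 62.20 N·m.
J = π(d_o⁴ − d_i⁴)/32 = π(0.0346⁴ − 0.0272⁴)/32 = 8.697×10^-8 m⁴.
τ_max = T·r/J = 62.20 × 0.0173 / 8.697×10^-8 = 1.237×10^7 Pa.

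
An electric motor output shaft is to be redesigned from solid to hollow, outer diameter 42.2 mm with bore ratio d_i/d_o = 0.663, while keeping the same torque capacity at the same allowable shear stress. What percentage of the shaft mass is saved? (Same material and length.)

35.3 %

Equal τ_max and T ⇒ the solid shaft needs d_s³ = d_o³(1−k⁴), so d_s = 42.2·(1−0.663⁴)^(1/3) = 39.29 mm.
Area ratio A_h/A_s = d_o²(1−k²)/d_s² = (1−k²)/(1−k⁴)^(2/3) = 0.6467.
Mass saving = 1 − 0.6467 = 35.3 %.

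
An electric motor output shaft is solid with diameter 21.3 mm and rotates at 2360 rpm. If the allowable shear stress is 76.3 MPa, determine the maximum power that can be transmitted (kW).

J = πd⁴/32 = π(0.0213)⁴/32 = 2.021×10^-8 m⁴.
T_max = τ_allow·J/r = 7.63×10^7 × 2.021×10^-8 / 0.0106 = 144.8 N·m.
ω = 2π·2360/60 = 247.1 rad/s, so P_max = T_max·ω = 3.578×10^4 W.

35.8 kW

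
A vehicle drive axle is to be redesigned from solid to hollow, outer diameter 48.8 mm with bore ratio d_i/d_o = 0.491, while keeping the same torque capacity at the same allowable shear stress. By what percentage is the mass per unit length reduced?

21.0 %

Equal τ_max and T ⇒ the solid shaft needs d_s³ = d_o³(1−k⁴), so d_s = 48.8·(1−0.491⁴)^(1/3) = 47.84 mm.
Area ratio A_h/A_s = d_o²(1−k²)/d_s² = (1−k²)/(1−k⁴)^(2/3) = 0.7898.
Mass saving = 1 − 0.7898 = 21.0 %.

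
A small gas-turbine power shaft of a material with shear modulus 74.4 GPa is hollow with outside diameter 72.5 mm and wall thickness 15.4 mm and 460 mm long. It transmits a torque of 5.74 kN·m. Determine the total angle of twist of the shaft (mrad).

J = π(d_o⁴ − d_i⁴)/32 = π(0.0725⁴ − 0.0417⁴)/32 = 2.416×10^-6 m⁴.
θ = T·L/(G·J) = 5740 × 0.460 / (74.4×10⁹ × 2.416×10^-6) = 0.01469 rad.

14.7 mrad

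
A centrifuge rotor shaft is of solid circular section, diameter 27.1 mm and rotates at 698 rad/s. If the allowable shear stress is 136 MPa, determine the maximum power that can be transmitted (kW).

371 kW

J = πd⁴/32 = π(0.0271)⁴/32 = 5.295×10^-8 m⁴.
T_max = τ_allow·J/r = 1.36×10^8 × 5.295×10^-8 / 0.0136 = 531.5 N·m.
ω = 698 rad/s, so P_max = T_max·ω = 3.710×10^5 W.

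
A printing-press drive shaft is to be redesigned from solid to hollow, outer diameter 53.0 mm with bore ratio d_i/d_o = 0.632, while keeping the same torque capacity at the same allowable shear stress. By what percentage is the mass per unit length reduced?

Equal τ_max and T ⇒ the solid shaft needs d_s³ = d_o³(1−k⁴), so d_s = 53.0·(1−0.632⁴)^(1/3) = 50.02 mm.
Area ratio A_h/A_s = d_o²(1−k²)/d_s² = (1−k²)/(1−k⁴)^(2/3) = 0.6744.
Mass saving = 1 − 0.6744 = 32.6 %.

32.6 %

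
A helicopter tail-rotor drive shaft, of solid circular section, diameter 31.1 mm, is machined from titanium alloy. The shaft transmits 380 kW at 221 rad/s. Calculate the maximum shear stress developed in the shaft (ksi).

ω = 221 rad/s, so T = P/ω = 380×10³ / 221.0 = 1719 N·m.
J = πd⁴/32 = π(0.0311)⁴/32 = 9.184×10^-8 m⁴.
τ_max = T·r/J = 1719 × 0.0156 / 9.184×10^-8 = 2.911×10^8 Pa.

42.2 ksi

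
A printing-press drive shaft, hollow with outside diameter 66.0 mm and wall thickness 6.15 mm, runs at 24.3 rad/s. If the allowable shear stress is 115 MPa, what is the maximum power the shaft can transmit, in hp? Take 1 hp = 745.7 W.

J = π(d_o⁴ − d_i⁴)/32 = π(0.0660⁴ − 0.0537⁴)/32 = 1.046×10^-6 m⁴.
T_max = τ_allow·J/r = 1.15×10^8 × 1.046×10^-6 / 0.0330 = 3647 N·m.
ω = 24.3 rad/s, so P_max = T_max·ω = 8.862×10^4 W.

119 hp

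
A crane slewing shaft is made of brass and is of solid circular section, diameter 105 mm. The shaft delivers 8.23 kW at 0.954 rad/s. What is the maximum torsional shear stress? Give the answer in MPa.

ω = 0.954 rad/s, so T = P/ω = 8.23×10³ / 0.9540 = 8627 N·m.
J = πd⁴/32 = π(0.105)⁴/32 = 1.193×10^-5 m⁴.
τ_max = T·r/J = 8627 × 0.0525 / 1.193×10^-5 = 3.795×10^7 Pa.

38.0 MPa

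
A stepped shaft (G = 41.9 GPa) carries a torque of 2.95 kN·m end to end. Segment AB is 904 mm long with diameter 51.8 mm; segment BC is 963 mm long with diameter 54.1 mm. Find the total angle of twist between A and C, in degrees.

9.78°

J_AB = π(0.0518)⁴/32 = 7.07×10^-7 m⁴; J_BC = π(0.0541)⁴/32 = 8.41×10^-7 m⁴.
θ = (T/G)·Σ L_i/J_i = (2950/41.9×10⁹)·(0.904/7.07×10^-7 + 0.963/8.41×10^-7) = 0.1707 rad.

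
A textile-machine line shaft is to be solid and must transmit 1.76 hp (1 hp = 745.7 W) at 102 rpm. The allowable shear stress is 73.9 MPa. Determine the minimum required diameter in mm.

ω = 2π·102/60 = 10.68 rad/s, so T = P/ω = 1.76×745.7 / 10.68 = 122.9 N·m.
For a solid shaft τ_max = 16T/(πd³), so d = (16T/(π τ_allow))^(1/3) = (16·122.9/(π·7.39×10^7))^(1/3) = 0.02038 m.

20.4 mm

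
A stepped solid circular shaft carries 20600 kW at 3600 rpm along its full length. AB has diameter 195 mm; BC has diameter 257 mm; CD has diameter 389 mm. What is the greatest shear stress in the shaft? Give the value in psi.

ω = 2π·3600/60 = 377.0 rad/s, so T = P/ω = 20600×10³ / 377.0 = 54640 N·m.
Under the same torque, τ_max = 16T/(πd³) is largest where d is smallest — segment AB (d = 195 mm).
τ_max = 16·54640/(π·(0.195)³) = 3.753×10^7 Pa.

5440 psi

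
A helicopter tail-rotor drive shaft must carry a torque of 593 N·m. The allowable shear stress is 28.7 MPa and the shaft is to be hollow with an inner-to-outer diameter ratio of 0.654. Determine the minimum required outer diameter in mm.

50.5 mm

For a hollow shaft with d_i/d_o = 0.654: τ_max = 16T/(π d_o³ (1−k⁴)), so d_o = [16T/(π τ_allow (1−k⁴))]^(1/3) = [16·593.0/(π·2.87×10^7·0.8171)]^(1/3) = 0.05050 m.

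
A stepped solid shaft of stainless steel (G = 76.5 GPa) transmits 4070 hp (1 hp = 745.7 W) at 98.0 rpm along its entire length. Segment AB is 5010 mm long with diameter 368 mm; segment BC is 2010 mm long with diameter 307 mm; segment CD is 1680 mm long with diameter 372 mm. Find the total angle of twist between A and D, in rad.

0.0231 rad

ω = 2π·98.0/60 = 10.26 rad/s, so T = P/ω = 4070×745.7 / 10.26 = 295700 N·m.
J_AB = π(0.368)⁴/32 = 1.80×10^-3 m⁴; J_BC = π(0.307)⁴/32 = 8.72×10^-4 m⁴; J_CD = π(0.372)⁴/32 = 1.88×10^-3 m⁴.
θ = (T/G)·Σ L_i/J_i = (295700/76.5×10⁹)·(5.01/1.80×10^-3 + 2.01/8.72×10^-4 + 1.68/1.88×10^-3) = 0.02312 rad.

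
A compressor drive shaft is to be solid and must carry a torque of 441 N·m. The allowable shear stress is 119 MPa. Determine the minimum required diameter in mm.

For a solid shaft τ_max = 16T/(πd³), so d = (16T/(π τ_allow))^(1/3) = (16·441.0/(π·1.19×10^8))^(1/3) = 0.02662 m.

26.6 mm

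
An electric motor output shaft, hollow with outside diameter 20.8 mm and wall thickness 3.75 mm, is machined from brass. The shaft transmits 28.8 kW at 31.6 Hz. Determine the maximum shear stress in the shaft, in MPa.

98.6 MPa

ω = 2π·31.6 = 198.5 rad/s, so T = P/ω = 28.8×10³ / 198.5 = 145.1 N·m.
J = π(d_o⁴ − d_i⁴)/32 = π(0.0208⁴ − 0.0133⁴)/32 = 1.530×10^-8 m⁴.
τ_max = T·r/J = 145.1 × 0.0104 / 1.530×10^-8 = 9.857×10^7 Pa.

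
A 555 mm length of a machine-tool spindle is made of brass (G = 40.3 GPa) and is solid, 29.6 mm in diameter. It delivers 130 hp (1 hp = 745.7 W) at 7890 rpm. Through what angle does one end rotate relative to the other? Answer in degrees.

1.23°

ω = 2π·7890/60 = 826.2 rad/s, so T = P/ω = 130×745.7 / 826.2 = 117.3 N·m.
J = πd⁴/32 = π(0.0296)⁴/32 = 7.536×10^-8 m⁴.
θ = T·L/(G·J) = 117.3 × 0.555 / (40.3×10⁹ × 7.536×10^-8) = 0.02144 rad.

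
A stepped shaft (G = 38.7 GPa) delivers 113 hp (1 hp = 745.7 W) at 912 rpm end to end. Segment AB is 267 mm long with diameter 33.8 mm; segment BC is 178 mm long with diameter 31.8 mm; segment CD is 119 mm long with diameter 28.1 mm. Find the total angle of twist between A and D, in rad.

0.132 rad

ω = 2π·912/60 = 95.50 rad/s, so T = P/ω = 113×745.7 / 95.50 = 882.3 N·m.
J_AB = π(0.0338)⁴/32 = 1.28×10^-7 m⁴; J_BC = π(0.0318)⁴/32 = 1.00×10^-7 m⁴; J_CD = π(0.0281)⁴/32 = 6.12×10^-8 m⁴.
θ = (T/G)·Σ L_i/J_i = (882.3/38.7×10⁹)·(0.267/1.28×10^-7 + 0.178/1.00×10^-7 + 0.119/6.12×10^-8) = 0.1323 rad.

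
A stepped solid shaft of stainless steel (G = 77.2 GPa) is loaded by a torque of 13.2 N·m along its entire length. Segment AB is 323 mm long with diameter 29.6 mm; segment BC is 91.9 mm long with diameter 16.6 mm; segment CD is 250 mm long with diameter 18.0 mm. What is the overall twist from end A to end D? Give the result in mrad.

J_AB = π(0.0296)⁴/32 = 7.54×10^-8 m⁴; J_BC = π(0.0166)⁴/32 = 7.45×10^-9 m⁴; J_CD = π(0.0180)⁴/32 = 1.03×10^-8 m⁴.
θ = (T/G)·Σ L_i/J_i = (13.20/77.2×10⁹)·(0.323/7.54×10^-8 + 0.0919/7.45×10^-9 + 0.250/1.03×10^-8) = 6.988×10^-3 rad.

6.99 mrad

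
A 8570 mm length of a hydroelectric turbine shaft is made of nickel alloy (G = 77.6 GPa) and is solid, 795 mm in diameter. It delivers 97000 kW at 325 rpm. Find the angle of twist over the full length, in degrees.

ω = 2π·325/60 = 34.03 rad/s, so T = P/ω = 97000×10³ / 34.03 = 2.850e6 N·m.
J = πd⁴/32 = π(0.795)⁴/32 = 0.03922 m⁴.
θ = T·L/(G·J) = 2.850e6 × 8.57 / (77.6×10⁹ × 0.03922) = 8.026×10^-3 rad.

0.460°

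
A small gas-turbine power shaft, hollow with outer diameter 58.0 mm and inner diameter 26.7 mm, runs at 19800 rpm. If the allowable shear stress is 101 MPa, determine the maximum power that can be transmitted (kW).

J = π(d_o⁴ − d_i⁴)/32 = π(0.0580⁴ − 0.0267⁴)/32 = 1.061×10^-6 m⁴.
T_max = τ_allow·J/r = 1.01×10^8 × 1.061×10^-6 / 0.0290 = 3696 N·m.
ω = 2π·19800/60 = 2073 rad/s, so P_max = T_max·ω = 7.663×10^6 W.

7660 kW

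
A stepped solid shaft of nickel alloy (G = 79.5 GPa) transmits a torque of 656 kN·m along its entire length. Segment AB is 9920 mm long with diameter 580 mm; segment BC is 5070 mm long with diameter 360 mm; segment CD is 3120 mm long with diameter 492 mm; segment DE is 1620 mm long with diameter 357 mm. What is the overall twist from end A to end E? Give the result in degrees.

2.61°

J_AB = π(0.580)⁴/32 = 0.0111 m⁴; J_BC = π(0.360)⁴/32 = 1.65×10^-3 m⁴; J_CD = π(0.492)⁴/32 = 5.75×10^-3 m⁴; J_DE = π(0.357)⁴/32 = 1.59×10^-3 m⁴.
θ = (T/G)·Σ L_i/J_i = (656000/79.5×10⁹)·(9.92/0.0111 + 5.07/1.65×10^-3 + 3.12/5.75×10^-3 + 1.62/1.59×10^-3) = 0.04560 rad.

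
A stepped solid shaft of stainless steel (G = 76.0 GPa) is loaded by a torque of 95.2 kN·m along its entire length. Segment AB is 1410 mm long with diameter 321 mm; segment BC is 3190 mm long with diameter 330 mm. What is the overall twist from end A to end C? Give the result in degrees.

0.294°

J_AB = π(0.321)⁴/32 = 1.04×10^-3 m⁴; J_BC = π(0.330)⁴/32 = 1.16×10^-3 m⁴.
θ = (T/G)·Σ L_i/J_i = (95200/76.0×10⁹)·(1.41/1.04×10^-3 + 3.19/1.16×10^-3) = 5.127×10^-3 rad.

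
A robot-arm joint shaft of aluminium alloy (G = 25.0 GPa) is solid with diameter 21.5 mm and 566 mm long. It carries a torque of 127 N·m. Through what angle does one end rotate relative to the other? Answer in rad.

J = πd⁴/32 = π(0.0215)⁴/32 = 2.098×10^-8 m⁴.
θ = T·L/(G·J) = 127.0 × 0.566 / (25.0×10⁹ × 2.098×10^-8) = 0.1371 rad.

0.137 rad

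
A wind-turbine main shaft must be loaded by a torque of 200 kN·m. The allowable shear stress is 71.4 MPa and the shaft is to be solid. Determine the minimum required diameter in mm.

243 mm

For a solid shaft τ_max = 16T/(πd³), so d = (16T/(π τ_allow))^(1/3) = (16·200000/(π·7.14×10^7))^(1/3) = 0.2425 m.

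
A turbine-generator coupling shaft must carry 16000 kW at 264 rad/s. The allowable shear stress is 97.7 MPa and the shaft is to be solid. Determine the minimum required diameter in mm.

ω = 264 rad/s, so T = P/ω = 16000×10³ / 264.0 = 60610 N·m.
For a solid shaft τ_max = 16T/(πd³), so d = (16T/(π τ_allow))^(1/3) = (16·60610/(π·9.77×10^7))^(1/3) = 0.1467 m.

147 mm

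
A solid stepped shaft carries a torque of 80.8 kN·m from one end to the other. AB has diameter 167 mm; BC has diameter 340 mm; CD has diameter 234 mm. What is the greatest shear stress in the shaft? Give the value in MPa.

Under the same torque, τ_max = 16T/(πd³) is largest where d is smallest — segment AB (d = 167 mm).
τ_max = 16·80800/(π·(0.167)³) = 8.836×10^7 Pa.

88.4 MPa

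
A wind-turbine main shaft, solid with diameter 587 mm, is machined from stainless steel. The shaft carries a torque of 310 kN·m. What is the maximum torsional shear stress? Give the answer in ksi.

J = πd⁴/32 = π(0.587)⁴/32 = 0.01166 m⁴.
τ_max = T·r/J = 310000 × 0.293 / 0.01166 = 7.806×10^6 Pa.

1.13 ksi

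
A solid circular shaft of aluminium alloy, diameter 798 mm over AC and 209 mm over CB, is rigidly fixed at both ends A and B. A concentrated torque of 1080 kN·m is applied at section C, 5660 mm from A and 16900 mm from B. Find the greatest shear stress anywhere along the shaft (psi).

1570 psi

Compatibility: T_A·a/J_AC = T_B·b/J_CB with T_A + T_B = T₀.
J_AC = 0.0398 m⁴, J_CB = 1.87×10^-4 m⁴, so T_A = T₀·(J_AC/a)/((J_AC/a)+(J_CB/b)) = 1.078e6 N·m, T_B = 1699 N·m.
τ in each portion: τ_AC = 1.08×10^7 Pa, τ_CB = 9.48×10^5 Pa; maximum is in AC.
τ_max = T_AC·r/J = 1.078e6·0.399/0.0398 = 1.081×10^7 Pa.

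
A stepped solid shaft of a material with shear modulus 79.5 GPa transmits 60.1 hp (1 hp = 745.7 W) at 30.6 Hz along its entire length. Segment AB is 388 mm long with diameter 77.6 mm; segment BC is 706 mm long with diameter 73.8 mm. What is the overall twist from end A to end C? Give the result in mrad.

1.03 mrad

ω = 2π·30.6 = 192.3 rad/s, so T = P/ω = 60.1×745.7 / 192.3 = 233.1 N·m.
J_AB = π(0.0776)⁴/32 = 3.56×10^-6 m⁴; J_BC = π(0.0738)⁴/32 = 2.91×10^-6 m⁴.
θ = (T/G)·Σ L_i/J_i = (233.1/79.5×10⁹)·(0.388/3.56×10^-6 + 0.706/2.91×10^-6) = 1.030×10^-3 rad.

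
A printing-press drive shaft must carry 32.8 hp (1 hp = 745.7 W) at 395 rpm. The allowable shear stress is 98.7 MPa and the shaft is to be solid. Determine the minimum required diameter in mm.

31.2 mm

ω = 2π·395/60 = 41.36 rad/s, so T = P/ω = 32.8×745.7 / 41.36 = 591.3 N·m.
For a solid shaft τ_max = 16T/(πd³), so d = (16T/(π τ_allow))^(1/3) = (16·591.3/(π·9.87×10^7))^(1/3) = 0.03125 m.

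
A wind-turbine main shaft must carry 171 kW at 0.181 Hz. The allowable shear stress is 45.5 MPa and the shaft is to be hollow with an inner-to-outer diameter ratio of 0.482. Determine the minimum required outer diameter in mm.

261 mm

ω = 2π·0.181 = 1.137 rad/s, so T = P/ω = 171×10³ / 1.137 = 150400 N·m.
For a hollow shaft with d_i/d_o = 0.482: τ_max = 16T/(π d_o³ (1−k⁴)), so d_o = [16T/(π τ_allow (1−k⁴))]^(1/3) = [16·150400/(π·4.55×10^7·0.9460)]^(1/3) = 0.2611 m.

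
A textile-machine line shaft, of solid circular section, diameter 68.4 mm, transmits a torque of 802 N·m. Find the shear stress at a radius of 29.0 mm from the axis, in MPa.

10.8 MPa

J = πd⁴/32 = π(0.0684)⁴/32 = 2.149×10^-6 m⁴.
Shear stress varies linearly with radius: τ = T·r/J = 802.0 × 0.0290 / 2.149×10^-6 = 1.082×10^7 Pa.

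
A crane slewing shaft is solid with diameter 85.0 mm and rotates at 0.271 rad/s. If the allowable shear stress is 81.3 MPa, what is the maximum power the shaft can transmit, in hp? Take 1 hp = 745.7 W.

3.56 hp

J = πd⁴/32 = π(0.0850)⁴/32 = 5.125×10^-6 m⁴.
T_max = τ_allow·J/r = 8.13×10^7 × 5.125×10^-6 / 0.0425 = 9803 N·m.
ω = 0.271 rad/s, so P_max = T_max·ω = 2657 W.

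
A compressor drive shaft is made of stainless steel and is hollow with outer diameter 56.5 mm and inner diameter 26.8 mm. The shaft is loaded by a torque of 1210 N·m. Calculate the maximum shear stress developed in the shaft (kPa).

J = π(d_o⁴ − d_i⁴)/32 = π(0.0565⁴ − 0.0268⁴)/32 = 9.498×10^-7 m⁴.
τ_max = T·r/J = 1210 × 0.0283 / 9.498×10^-7 = 3.599×10^7 Pa.

36000 kPa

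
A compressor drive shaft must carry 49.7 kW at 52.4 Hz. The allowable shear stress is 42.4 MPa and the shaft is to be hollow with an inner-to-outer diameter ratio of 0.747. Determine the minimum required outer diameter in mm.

29.8 mm

ω = 2π·52.4 = 329.2 rad/s, so T = P/ω = 49.7×10³ / 329.2 = 151.0 N·m.
For a hollow shaft with d_i/d_o = 0.747: τ_max = 16T/(π d_o³ (1−k⁴)), so d_o = [16T/(π τ_allow (1−k⁴))]^(1/3) = [16·151.0/(π·4.24×10^7·0.6886)]^(1/3) = 0.02975 m.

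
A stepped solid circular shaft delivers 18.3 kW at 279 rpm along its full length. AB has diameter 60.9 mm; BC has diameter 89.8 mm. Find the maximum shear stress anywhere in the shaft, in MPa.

14.1 MPa

ω = 2π·279/60 = 29.22 rad/s, so T = P/ω = 18.3×10³ / 29.22 = 626.4 N·m.
Under the same torque, τ_max = 16T/(πd³) is largest where d is smallest — segment AB (d = 60.9 mm).
τ_max = 16·626.4/(π·(0.0609)³) = 1.412×10^7 Pa.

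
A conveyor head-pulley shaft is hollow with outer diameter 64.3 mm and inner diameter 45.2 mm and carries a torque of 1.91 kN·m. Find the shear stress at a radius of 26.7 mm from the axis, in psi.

J = π(d_o⁴ − d_i⁴)/32 = π(0.0643⁴ − 0.0452⁴)/32 = 1.268×10^-6 m⁴.
Shear stress varies linearly with radius: τ = T·r/J = 1910 × 0.0267 / 1.268×10^-6 = 4.021×10^7 Pa.

5830 psi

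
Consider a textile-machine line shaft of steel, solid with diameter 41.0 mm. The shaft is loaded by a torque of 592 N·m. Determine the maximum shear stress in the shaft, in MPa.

J = πd⁴/32 = π(0.0410)⁴/32 = 2.774×10^-7 m⁴.
τ_max = T·r/J = 592.0 × 0.0205 / 2.774×10^-7 = 4.375×10^7 Pa.

43.7 MPa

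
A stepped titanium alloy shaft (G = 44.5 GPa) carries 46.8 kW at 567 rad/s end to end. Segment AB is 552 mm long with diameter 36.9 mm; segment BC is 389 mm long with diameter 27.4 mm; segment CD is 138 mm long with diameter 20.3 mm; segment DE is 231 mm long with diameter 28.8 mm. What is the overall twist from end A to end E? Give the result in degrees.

2.31°

ω = 567 rad/s, so T = P/ω = 46.8×10³ / 567.0 = 82.54 N·m.
J_AB = π(0.0369)⁴/32 = 1.82×10^-7 m⁴; J_BC = π(0.0274)⁴/32 = 5.53×10^-8 m⁴; J_CD = π(0.0203)⁴/32 = 1.67×10^-8 m⁴; J_DE = π(0.0288)⁴/32 = 6.75×10^-8 m⁴.
θ = (T/G)·Σ L_i/J_i = (82.54/44.5×10⁹)·(0.552/1.82×10^-7 + 0.389/5.53×10^-8 + 0.138/1.67×10^-8 + 0.231/6.75×10^-8) = 0.04036 rad.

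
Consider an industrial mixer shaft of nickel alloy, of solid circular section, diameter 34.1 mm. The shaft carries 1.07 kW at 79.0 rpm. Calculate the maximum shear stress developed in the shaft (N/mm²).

16.6 N/mm²

ω = 2π·79.0/60 = 8.273 rad/s, so T = P/ω = 1.07×10³ / 8.273 = 129.3 N·m.
J = πd⁴/32 = π(0.0341)⁴/32 = 1.327×10^-7 m⁴.
τ_max = T·r/J = 129.3 × 0.0170 / 1.327×10^-7 = 1.661×10^7 Pa.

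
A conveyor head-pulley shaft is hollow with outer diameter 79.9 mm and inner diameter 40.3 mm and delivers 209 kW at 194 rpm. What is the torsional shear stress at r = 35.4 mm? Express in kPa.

ω = 2π·194/60 = 20.32 rad/s, so T = P/ω = 209×10³ / 20.32 = 10290 N·m.
J = π(d_o⁴ − d_i⁴)/32 = π(0.0799⁴ − 0.0403⁴)/32 = 3.742×10^-6 m⁴.
Shear stress varies linearly with radius: τ = T·r/J = 10290 × 0.0354 / 3.742×10^-6 = 9.732×10^7 Pa.

97300 kPa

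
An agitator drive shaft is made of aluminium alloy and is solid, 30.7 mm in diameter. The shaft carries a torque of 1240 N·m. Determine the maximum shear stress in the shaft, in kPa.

J = πd⁴/32 = π(0.0307)⁴/32 = 8.721×10^-8 m⁴.
τ_max = T·r/J = 1240 × 0.0153 / 8.721×10^-8 = 2.183×10^8 Pa.

218000 kPa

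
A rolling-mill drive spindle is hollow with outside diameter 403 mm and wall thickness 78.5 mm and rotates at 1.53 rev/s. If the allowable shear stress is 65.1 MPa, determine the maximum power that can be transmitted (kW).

6930 kW

J = π(d_o⁴ − d_i⁴)/32 = π(0.403⁴ − 0.246⁴)/32 = 2.230×10^-3 m⁴.
T_max = τ_allow·J/r = 6.51×10^7 × 2.230×10^-3 / 0.202 = 720500 N·m.
ω = 2π·1.53 = 9.613 rad/s, so P_max = T_max·ω = 6.926×10^6 W.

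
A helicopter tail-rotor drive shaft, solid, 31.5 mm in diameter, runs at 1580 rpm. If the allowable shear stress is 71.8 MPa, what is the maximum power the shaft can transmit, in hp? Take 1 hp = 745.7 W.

97.8 hp

J = πd⁴/32 = π(0.0315)⁴/32 = 9.666×10^-8 m⁴.
T_max = τ_allow·J/r = 7.18×10^7 × 9.666×10^-8 / 0.0158 = 440.6 N·m.
ω = 2π·1580/60 = 165.5 rad/s, so P_max = T_max·ω = 7.291×10^4 W.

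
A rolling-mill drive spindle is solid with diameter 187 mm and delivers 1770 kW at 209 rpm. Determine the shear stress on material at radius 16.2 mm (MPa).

10.9 MPa

ω = 2π·209/60 = 21.89 rad/s, so T = P/ω = 1770×10³ / 21.89 = 80870 N·m.
J = πd⁴/32 = π(0.187)⁴/32 = 1.201×10^-4 m⁴.
Shear stress varies linearly with radius: τ = T·r/J = 80870 × 0.0162 / 1.201×10^-4 = 1.091×10^7 Pa.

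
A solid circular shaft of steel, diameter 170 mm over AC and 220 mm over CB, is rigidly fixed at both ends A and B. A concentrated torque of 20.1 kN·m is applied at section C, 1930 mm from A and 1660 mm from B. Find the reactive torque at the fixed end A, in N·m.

Compatibility: T_A·a/J_AC = T_B·b/J_CB with T_A + T_B = T₀.
J_AC = 8.20×10^-5 m⁴, J_CB = 2.30×10^-4 m⁴, so T_A = T₀·(J_AC/a)/((J_AC/a)+(J_CB/b)) = 4717 N·m, T_B = 15380 N·m.

4720 N·m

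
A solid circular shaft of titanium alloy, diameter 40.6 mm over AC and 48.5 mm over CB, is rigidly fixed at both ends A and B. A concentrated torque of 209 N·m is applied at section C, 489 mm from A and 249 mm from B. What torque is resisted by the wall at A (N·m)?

Compatibility: T_A·a/J_AC = T_B·b/J_CB with T_A + T_B = T₀.
J_AC = 2.67×10^-7 m⁴, J_CB = 5.43×10^-7 m⁴, so T_A = T₀·(J_AC/a)/((J_AC/a)+(J_CB/b)) = 41.81 N·m, T_B = 167.2 N·m.

41.8 N·m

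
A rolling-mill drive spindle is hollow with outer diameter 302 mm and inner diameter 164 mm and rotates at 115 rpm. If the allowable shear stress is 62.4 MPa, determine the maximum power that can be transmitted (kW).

J = π(d_o⁴ − d_i⁴)/32 = π(0.302⁴ − 0.164⁴)/32 = 7.456×10^-4 m⁴.
T_max = τ_allow·J/r = 6.24×10^7 × 7.456×10^-4 / 0.151 = 308100 N·m.
ω = 2π·115/60 = 12.04 rad/s, so P_max = T_max·ω = 3.711×10^6 W.

3710 kW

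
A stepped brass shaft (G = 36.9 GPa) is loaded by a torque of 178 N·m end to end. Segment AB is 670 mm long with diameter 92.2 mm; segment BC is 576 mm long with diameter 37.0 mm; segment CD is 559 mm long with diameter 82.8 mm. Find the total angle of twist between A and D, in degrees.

J_AB = π(0.0922)⁴/32 = 7.09×10^-6 m⁴; J_BC = π(0.0370)⁴/32 = 1.84×10^-7 m⁴; J_CD = π(0.0828)⁴/32 = 4.61×10^-6 m⁴.
θ = (T/G)·Σ L_i/J_i = (178.0/36.9×10⁹)·(0.670/7.09×10^-6 + 0.576/1.84×10^-7 + 0.559/4.61×10^-6) = 0.01614 rad.

0.925°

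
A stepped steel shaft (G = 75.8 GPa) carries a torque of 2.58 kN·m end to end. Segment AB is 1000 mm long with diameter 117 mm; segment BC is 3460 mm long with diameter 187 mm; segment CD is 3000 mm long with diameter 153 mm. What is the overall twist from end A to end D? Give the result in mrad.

4.73 mrad

J_AB = π(0.117)⁴/32 = 1.84×10^-5 m⁴; J_BC = π(0.187)⁴/32 = 1.20×10^-4 m⁴; J_CD = π(0.153)⁴/32 = 5.38×10^-5 m⁴.
θ = (T/G)·Σ L_i/J_i = (2580/75.8×10⁹)·(1.00/1.84×10^-5 + 3.46/1.20×10^-4 + 3.00/5.38×10^-5) = 4.729×10^-3 rad.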